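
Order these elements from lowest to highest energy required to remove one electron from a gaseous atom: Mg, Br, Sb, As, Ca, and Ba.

Ba < Ca < Mg < Sb < As < Br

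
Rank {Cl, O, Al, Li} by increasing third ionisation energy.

Al < Cl < O < Li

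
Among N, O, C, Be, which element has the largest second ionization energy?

O

The second ionization energy removes an electron from the +1 ion. For each element: N⁺ still has 4 valence electrons; O⁺ still has 5 valence electrons; C⁺ still has 3 valence electrons; Be⁺ still has 1 valence electron.
All are still removing valence electrons, so compare the +1 ions as you would atoms: IE_2 generally rises across a period (higher Z_eff) and falls down a group (larger shell), subject to the usual subshell exceptions.
Valence configurations: N⁺ [He]2s²2p², O⁺ [He]2s²2p³, C⁺ [He]2s²2p¹, Be⁺ [He]2s¹.
Approximate IE_2 values (kJ/mol): N 2856, O 3388, C 2353, Be 1757.
Overall IE_2 order: Be < C < N < O.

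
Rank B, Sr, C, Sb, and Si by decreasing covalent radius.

Sr > Sb > Si > B > C

B is in period 2, group 13; C is in period 2, group 14; Si is in period 3, group 14; Sr is in period 5, group 2; Sb is in period 5, group 15.
Across a period the added protons contract the valence shell; down a group each new principal shell makes the atom larger.
These span different periods and groups, so the two trends combine.
B > C: B lies to the left of C in period 2, so the across-period effect alone puts B larger.
Si > B: the two effects oppose for this pair; the down-group effect wins (116 vs 85 pm).
Sb > Si: the two effects oppose for this pair; the down-group effect wins (140 vs 116 pm).
Sr > Sb: Sr lies to the left of Sb in period 5, so the across-period effect alone puts Sr larger.
For reference (pm): B 85, C 75, Si 116, Sr 185, Sb 140.
So from largest to smallest: Sr > Sb > Si > B > C.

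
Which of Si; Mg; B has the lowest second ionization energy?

Mg

The second ionization energy removes an electron from the +1 ion. For each element: Si⁺ still has 3 valence electrons; Mg⁺ still has 1 valence electron; B⁺ still has 2 valence electrons.
All are still removing valence electrons, so compare the +1 ions as you would atoms: IE_2 generally rises across a period (higher Z_eff) and falls down a group (larger shell), subject to the usual subshell exceptions.
Valence configurations: Si⁺ [Ne]3s²3p¹, Mg⁺ [Ne]3s¹, B⁺ [He]2s².
Tabulated IE_2 (kJ/mol): Si 1577, Mg 1451, B 2427.
Hence IE_2: Mg < Si < B.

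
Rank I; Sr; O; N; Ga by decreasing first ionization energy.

N is in period 2, group 15; O is in period 2, group 16; Ga is in period 4, group 13; Sr is in period 5, group 2; I is in period 5, group 17.
IE₁ increases left→right with effective nuclear charge and decreases top→bottom as the valence shell moves farther out.
Here both period and group differ, so the two effects have to be weighed against each other.
Ga > Sr: relative to Sr, both the across-period and down-group shifts push Ga's first ionization energy up.
I > Ga: period and group pull opposite ways; the across-period shift dominates (1008 vs 579 kJ/mol).
O > I: the two effects oppose for this pair; the down-group effect wins (1314 vs 1008 kJ/mol).
N > O: this pair runs against the simple trend — see the exception note.
Note the exception: N has a higher first ionization energy than O, contrary to the simple trend — pairing an electron in O's 2p⁴ costs repulsion energy, so O ionizes more easily than half-filled N (2p³).
Tabulated first ionization energy (kJ/mol): N 1402, O 1314, Ga 579, Sr 550, I 1008.
So from highest to lowest: N > O > I > Ga > Sr.

N, O, I, Ga, Sr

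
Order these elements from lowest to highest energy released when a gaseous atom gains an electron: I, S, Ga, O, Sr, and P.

Sr, Ga, P, O, S, I

O is in period 2, group 16; P is in period 3, group 15; S is in period 3, group 16; Ga is in period 4, group 13; Sr is in period 5, group 2; I is in period 5, group 17.
Electron affinity generally becomes more exothermic across a period toward the halogens and less exothermic down a group.
Neither a single period nor a single group — weigh both effects.
Ga > Sr: relative to Sr, both the across-period and down-group shifts push Ga's electron affinity up.
P > Ga: both effects reinforce here, so P is clearly the higher of the two.
O > P: relative to P, both the across-period and down-group shifts push O's electron affinity up.
S > O: this pair runs against the simple trend — see the exception note.
I > S: the two effects oppose for this pair; the across-period effect wins (295 vs 200 kJ/mol).
Note the exception: S has a higher electron affinity than O, contrary to the simple trend — the compact 2p subshell of O repels the added electron more than S's larger 3p does.
For reference (kJ/mol): O 141, P 72, S 200, Ga 29, Sr 5, I 295.
So from lowest to highest: Sr < Ga < P < O < S < I.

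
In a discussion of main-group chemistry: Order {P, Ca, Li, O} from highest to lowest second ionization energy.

Li > O > P > Ca

Consider each +1 ion: P⁺ still has 4 valence electrons; Ca⁺ still has 1 valence electron; Li⁺ is the bare [He] core; O⁺ still has 5 valence electrons.
Breaking into a closed-shell core is much more expensive than removing a leftover valence electron — Li has the largest IE_2 here.
Valence configurations: P⁺ [Ne]3s²3p², Ca⁺ [Ar]4s¹, O⁺ [He]2s²2p³.
Tabulated IE_2 (kJ/mol): P 1907, Ca 1145, Li 7298, O 3388.
Hence IE_2: Ca < P < O < Li.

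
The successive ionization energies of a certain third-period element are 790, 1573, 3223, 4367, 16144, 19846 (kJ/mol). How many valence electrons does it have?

Look for the largest jump between consecutive ionization energies: IE5/IE4 ≈ 3.7, far larger than any earlier ratio.
That jump marks the point where a core electron is being removed. So the atom has 4 valence electrons.

4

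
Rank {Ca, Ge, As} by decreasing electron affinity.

Ca is in period 4, group 2; Ge is in period 4, group 14; As is in period 4, group 15.
Electron affinity generally becomes more exothermic across a period toward the halogens and less exothermic down a group.
All lie in period 4; the across-period trend (electron affinity increases left to right) applies, with the exception below.
Note the exception: Ge has a higher electron affinity than As, contrary to the simple trend — adding an electron to As's half-filled 4p³ is unfavourable, so Ge (4p²) has the more exothermic EA.
Tabulated electron affinity (kJ/mol): Ca 2, Ge 119, As 78.
So from highest to lowest: Ge > As > Ca.

Ge > As > Ca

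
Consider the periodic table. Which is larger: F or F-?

F-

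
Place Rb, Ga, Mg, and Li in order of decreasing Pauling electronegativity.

Ga > Mg > Li > Rb

Li is in period 2, group 1; Mg is in period 3, group 2; Ga is in period 4, group 13; Rb is in period 5, group 1.
Smaller atoms with higher effective nuclear charge are more electronegative.
Neither a single period nor a single group — weigh both effects.
Li > Rb: they share group 1; the group trend gives Li the larger value.
Mg > Li: the two effects oppose for this pair; the across-period effect wins (1.31 vs 0.98).
Ga > Mg: period and group pull opposite ways; the across-period shift dominates (1.81 vs 1.31).
For reference (Pauling): Li 0.98, Mg 1.31, Ga 1.81, Rb 0.82.
So from highest to lowest: Ga > Mg > Li > Rb.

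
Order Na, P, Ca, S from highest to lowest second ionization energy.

Na > S > P > Ca

After 1 electron has been removed, what remains? Na⁺ is the bare [Ne] core; P⁺ still has 4 valence electrons; Ca⁺ still has 1 valence electron; S⁺ still has 5 valence electrons.
Core electrons are held far more tightly than valence electrons, so Na tops the IE_2 order.
Valence configurations: P⁺ [Ne]3s²3p², Ca⁺ [Ar]4s¹, S⁺ [Ne]3s²3p³.
Approximate IE_2 values (kJ/mol): Na 4562, P 1907, Ca 1145, S 2252.
So the second ionization energies run Ca < P < S < Na.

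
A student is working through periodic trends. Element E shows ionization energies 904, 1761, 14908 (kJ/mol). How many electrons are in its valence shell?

Look for the largest jump between consecutive ionization energies: IE3/IE2 ≈ 8.5, far larger than any earlier ratio.
That jump marks the point where a core electron is being removed. So the atom has 2 valence electrons.

2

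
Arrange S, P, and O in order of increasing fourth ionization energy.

The fourth ionization energy removes an electron from the +3 ion. For each element: S³⁺ still has 3 valence electrons; P³⁺ still has 2 valence electrons; O³⁺ still has 3 valence electrons.
All are still removing valence electrons, so compare the +3 ions as you would atoms: IE_4 generally rises across a period (higher Z_eff) and falls down a group (larger shell), subject to the usual subshell exceptions.
Valence configurations: S³⁺ [Ne]3s²3p¹, P³⁺ [Ne]3s², O³⁺ [He]2s²2p¹.
S³⁺ loses a lone 3p electron whereas P³⁺ must break into a filled 3s² pair, so IE_4(P) > IE_4(S) even though S has the higher nuclear charge.
Approximate IE_4 values (kJ/mol): S 4556, P 4964, O 7469.
So the fourth ionization energies run S < P < O.

S < P < O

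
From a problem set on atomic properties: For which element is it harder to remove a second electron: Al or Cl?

IE_2 is the cost of taking one more electron from the +1 cation: Al⁺ still has 2 valence electrons; Cl⁺ still has 6 valence electrons.
All are still removing valence electrons, so compare the +1 ions as you would atoms: IE_2 generally rises across a period (higher Z_eff) and falls down a group (larger shell), subject to the usual subshell exceptions.
Valence configurations: Al⁺ [Ne]3s², Cl⁺ [Ne]3s²3p⁴.
Tabulated IE_2 (kJ/mol): Al 1817, Cl 2298.
So the second ionization energies run Al < Cl.

Cl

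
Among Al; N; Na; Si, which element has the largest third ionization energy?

After 2 electrons have been removed, what remains? Al²⁺ still has 1 valence electron; N²⁺ still has 3 valence electrons; Na²⁺ is already 1 electron into the core; Si²⁺ still has 2 valence electrons.
Breaking into a closed-shell core is much more expensive than removing a leftover valence electron — Na has the largest IE_3 here.
Valence configurations: Al²⁺ [Ne]3s¹, N²⁺ [He]2s²2p¹, Si²⁺ [Ne]3s².
Tabulated IE_3 (kJ/mol): Al 2745, N 4578, Na 6910, Si 3232.
Putting it together, IE_3: Al < Si < N < Na.

Na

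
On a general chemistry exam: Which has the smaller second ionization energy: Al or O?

Al

After 1 electron has been removed, what remains? Al⁺ still has 2 valence electrons; O⁺ still has 5 valence electrons.
All are still removing valence electrons, so compare the +1 ions as you would atoms: IE_2 generally rises across a period (higher Z_eff) and falls down a group (larger shell), subject to the usual subshell exceptions.
Valence configurations: Al⁺ [Ne]3s², O⁺ [He]2s²2p³.
The numbers (kJ/mol): Al 1817, O 3388.
So the second ionization energies run Al < O.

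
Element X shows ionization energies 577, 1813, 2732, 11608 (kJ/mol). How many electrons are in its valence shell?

3

Look for the largest jump between consecutive ionization energies: IE4/IE3 ≈ 4.2, far larger than any earlier ratio.
That jump marks the point where a core electron is being removed. So the atom has 3 valence electrons.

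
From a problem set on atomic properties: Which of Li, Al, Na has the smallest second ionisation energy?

Al

After 1 electron has been removed, what remains? Li⁺ is the bare [He] core; Al⁺ still has 2 valence electrons; Na⁺ is the bare [Ne] core.
Breaking into a closed-shell core is much more expensive than removing a leftover valence electron — Na and Li have the largest IE_2 here.
The numbers (kJ/mol): Li 7298, Al 1817, Na 4562.
So the second ionization energies run Al < Na < Li.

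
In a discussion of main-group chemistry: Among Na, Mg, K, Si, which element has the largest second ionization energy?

Na

IE_2 is the cost of taking one more electron from the +1 cation: Na⁺ is the bare [Ne] core; Mg⁺ still has 1 valence electron; K⁺ is the bare [Ar] core; Si⁺ still has 3 valence electrons.
Pulling an electron out of a noble-gas core costs far more than removing a remaining valence electron, so K and Na sit at the high end of IE_2.
Valence configurations: Mg⁺ [Ne]3s¹, Si⁺ [Ne]3s²3p¹.
Approximate IE_2 values (kJ/mol): Na 4562, Mg 1451, K 3052, Si 1577.
Hence IE_2: Mg < Si < K < Na.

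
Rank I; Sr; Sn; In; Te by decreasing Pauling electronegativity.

Electronegativity increases across a period and decreases down a group, tracking effective nuclear charge and atomic size.
All lie in period 5, so electronegativity increases left to right.
So from highest to lowest: I > Te > Sn > In > Sr.

I > Te > Sn > In > Sr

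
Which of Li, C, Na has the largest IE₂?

IE_2 is the cost of taking one more electron from the +1 cation: Li⁺ is the bare [He] core; C⁺ still has 3 valence electrons; Na⁺ is the bare [Ne] core.
Core electrons are held far more tightly than valence electrons, so Na and Li top the IE_2 order.
Tabulated IE_2 (kJ/mol): Li 7298, C 2353, Na 4562.
Overall IE_2 order: C < Na < Li.

Li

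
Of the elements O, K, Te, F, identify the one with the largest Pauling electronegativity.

F

O is in period 2, group 16; F is in period 2, group 17; K is in period 4, group 1; Te is in period 5, group 16.
Electronegativity increases across a period and decreases down a group, tracking effective nuclear charge and atomic size.
Here both period and group differ, so the two effects have to be weighed against each other.
Te > K: period and group pull opposite ways; the across-period shift dominates (2.10 vs 0.82).
O > Te: they share group 16; the group trend gives O the larger value.
F > O: both are in period 2; the period trend gives F the larger value.
Approximate values (Pauling): O 3.44, F 3.98, K 0.82, Te 2.10.
The largest Pauling electronegativity among these belongs to F.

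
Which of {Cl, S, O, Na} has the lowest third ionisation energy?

IE_3 is the cost of taking one more electron from the +2 cation: Cl²⁺ still has 5 valence electrons; S²⁺ still has 4 valence electrons; O²⁺ still has 4 valence electrons; Na²⁺ is already 1 electron into the core.
Pulling an electron out of a noble-gas core costs far more than removing a remaining valence electron, so Na sits at the high end of IE_3.
Valence configurations: Cl²⁺ [Ne]3s²3p³, S²⁺ [Ne]3s²3p², O²⁺ [He]2s²2p².
The numbers (kJ/mol): Cl 3822, S 3357, O 5300, Na 6910.
Hence IE_3: S < Cl < O < Na.

S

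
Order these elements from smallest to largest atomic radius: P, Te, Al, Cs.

P < Al < Te < Cs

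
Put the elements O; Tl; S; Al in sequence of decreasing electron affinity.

O is in period 2, group 16; Al is in period 3, group 13; S is in period 3, group 16; Tl is in period 6, group 13.
Electron affinity generally becomes more exothermic across a period toward the halogens and less exothermic down a group.
These span different periods and groups, so the two trends combine.
Al > Tl: they share group 13; the group trend gives Al the larger value.
O > Al: both effects reinforce here, so O is clearly the higher of the two.
S > O: this pair runs against the simple trend — see the exception note.
Note the exception: S has a higher electron affinity than O, contrary to the simple trend — the compact 2p subshell of O repels the added electron more than S's larger 3p does.
Approximate values (kJ/mol): O 141, Al 42, S 200, Tl 19.
So from highest to lowest: S > O > Al > Tl.

S, O, Al, Tl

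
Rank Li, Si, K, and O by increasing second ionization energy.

Si < K < O < Li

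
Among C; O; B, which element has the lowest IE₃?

The third ionization energy removes an electron from the +2 ion. For each element: C²⁺ still has 2 valence electrons; O²⁺ still has 4 valence electrons; B²⁺ still has 1 valence electron.
All are still removing valence electrons, so compare the +2 ions as you would atoms: IE_3 generally rises across a period (higher Z_eff) and falls down a group (larger shell), subject to the usual subshell exceptions.
Valence configurations: C²⁺ [He]2s², O²⁺ [He]2s²2p², B²⁺ [He]2s¹.
The numbers (kJ/mol): C 4620, O 5300, B 3660.
Putting it together, IE_3: B < C < O.

B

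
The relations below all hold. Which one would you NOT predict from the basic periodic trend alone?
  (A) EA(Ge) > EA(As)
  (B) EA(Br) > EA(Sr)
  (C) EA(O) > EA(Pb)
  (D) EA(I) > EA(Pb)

(A)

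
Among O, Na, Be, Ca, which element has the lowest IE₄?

Ca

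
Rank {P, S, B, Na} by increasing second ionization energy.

After 1 electron has been removed, what remains? P⁺ still has 4 valence electrons; S⁺ still has 5 valence electrons; B⁺ still has 2 valence electrons; Na⁺ is the bare [Ne] core.
Core electrons are held far more tightly than valence electrons, so Na tops the IE_2 order.
Valence configurations: P⁺ [Ne]3s²3p², S⁺ [Ne]3s²3p³, B⁺ [He]2s².
The numbers (kJ/mol): P 1907, S 2252, B 2427, Na 4562.
Overall IE_2 order: P < S < B < Na.

P < S < B < Na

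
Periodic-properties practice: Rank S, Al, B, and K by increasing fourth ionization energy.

The fourth ionization energy removes an electron from the +3 ion. For each element: S³⁺ still has 3 valence electrons; Al³⁺ is the bare [Ne] core; B³⁺ is the bare [He] core; K³⁺ is already 2 electrons into the core.
Pulling an electron out of a noble-gas core costs far more than removing a remaining valence electron, so K, Al and B sit at the high end of IE_4.
Tabulated IE_4 (kJ/mol): S 4556, Al 11577, B 25026, K 5877.
Overall IE_4 order: S < K < Al < B.

S < K < Al < B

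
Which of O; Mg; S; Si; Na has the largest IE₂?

Na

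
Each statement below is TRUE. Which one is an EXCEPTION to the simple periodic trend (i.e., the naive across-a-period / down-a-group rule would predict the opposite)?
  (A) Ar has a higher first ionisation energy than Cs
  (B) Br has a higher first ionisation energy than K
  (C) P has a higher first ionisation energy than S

(C)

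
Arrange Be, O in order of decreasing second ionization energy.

O > Be

The second ionization energy removes an electron from the +1 ion. For each element: Be⁺ still has 1 valence electron; O⁺ still has 5 valence electrons.
All are still removing valence electrons, so compare the +1 ions as you would atoms: IE_2 generally rises across a period (higher Z_eff) and falls down a group (larger shell), subject to the usual subshell exceptions.
Valence configurations: Be⁺ [He]2s¹, O⁺ [He]2s²2p³.
Tabulated IE_2 (kJ/mol): Be 1757, O 3388.
Overall IE_2 order: Be < O.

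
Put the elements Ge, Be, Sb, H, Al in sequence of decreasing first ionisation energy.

H is in period 1, group 1; Be is in period 2, group 2; Al is in period 3, group 13; Ge is in period 4, group 14; Sb is in period 5, group 15.
Across a period the outer electron is held more tightly (higher IE₁); down a group it sits in a higher shell, more shielded, and comes off more easily.
A diagonal step moves right (one effect) and down (the opposite effect) at once.
Ge > Al: period and group pull opposite ways; the across-period shift dominates (762 vs 578 kJ/mol).
Sb > Ge: period and group pull opposite ways; the across-period shift dominates (831 vs 762 kJ/mol).
Be > Sb: period and group pull opposite ways; the down-group shift dominates (900 vs 831 kJ/mol).
H > Be: period and group pull opposite ways; the down-group shift dominates (1312 vs 900 kJ/mol).
Approximate values (kJ/mol): H 1312, Be 900, Al 578, Ge 762, Sb 831.
So from highest to lowest: H > Be > Sb > Ge > Al.

H, Be, Sb, Ge, Al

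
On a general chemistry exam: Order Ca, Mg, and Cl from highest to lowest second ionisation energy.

Cl > Mg > Ca

After 1 electron has been removed, what remains? Ca⁺ still has 1 valence electron; Mg⁺ still has 1 valence electron; Cl⁺ still has 6 valence electrons.
All are still removing valence electrons, so compare the +1 ions as you would atoms: IE_2 generally rises across a period (higher Z_eff) and falls down a group (larger shell), subject to the usual subshell exceptions.
Valence configurations: Ca⁺ [Ar]4s¹, Mg⁺ [Ne]3s¹, Cl⁺ [Ne]3s²3p⁴.
Approximate IE_2 values (kJ/mol): Ca 1145, Mg 1451, Cl 2298.
So the second ionization energies run Ca < Mg < Cl.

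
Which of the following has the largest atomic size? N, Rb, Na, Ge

Atomic radius shrinks across a period as nuclear charge pulls the same shell inward, and grows down a group as new shells are added.
Neither a single period nor a single group — weigh both effects.
Ge > N: both effects reinforce here, so Ge is clearly the larger of the two.
Na > Ge: period and group pull opposite ways; the across-period shift dominates (155 vs 121 pm).
Rb > Na: Rb sits below Na in group 1, so the down-group effect alone puts Rb larger.
For reference (pm): N 71, Na 155, Ge 121, Rb 210.
The largest atomic size among these belongs to Rb.

Rb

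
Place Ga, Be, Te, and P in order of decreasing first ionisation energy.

Be is in period 2, group 2; P is in period 3, group 15; Ga is in period 4, group 13; Te is in period 5, group 16.
First ionization energy rises across a period (greater Z_eff holds electrons more tightly) and falls down a group (valence electrons are farther from the nucleus).
These span different periods and groups, so the two trends combine.
Te > Ga: period and group pull opposite ways; the across-period shift dominates (869 vs 579 kJ/mol).
Be > Te: the two effects oppose for this pair; the down-group effect wins (900 vs 869 kJ/mol).
P > Be: the two effects oppose for this pair; the across-period effect wins (1012 vs 900 kJ/mol).
Approximate values (kJ/mol): Be 900, P 1012, Ga 579, Te 869.
So from highest to lowest: P > Be > Te > Ga.

P > Be > Te > Ga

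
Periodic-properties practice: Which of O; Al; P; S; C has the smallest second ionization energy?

Al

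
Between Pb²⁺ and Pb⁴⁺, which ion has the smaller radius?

Both ions have Z = 82 protons, but Pb⁴⁺ has lost more electrons, so its remaining electrons feel a larger effective nuclear charge per electron and are pulled in more tightly.
Higher positive charge → smaller ion, so Pb²⁺ > Pb⁴⁺.

Pb⁴⁺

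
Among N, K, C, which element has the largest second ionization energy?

Consider each +1 ion: N⁺ still has 4 valence electrons; K⁺ is the bare [Ar] core; C⁺ still has 3 valence electrons.
Core electrons are held far more tightly than valence electrons, so K tops the IE_2 order.
Valence configurations: N⁺ [He]2s²2p², C⁺ [He]2s²2p¹.
Tabulated IE_2 (kJ/mol): N 2856, K 3052, C 2353.
Putting it together, IE_2: C < N < K.

K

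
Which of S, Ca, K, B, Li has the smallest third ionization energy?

S

The third ionization energy removes an electron from the +2 ion. For each element: S²⁺ still has 4 valence electrons; Ca²⁺ is the bare [Ar] core; K²⁺ is already 1 electron into the core; B²⁺ still has 1 valence electron; Li²⁺ is already 1 electron into the core.
Pulling an electron out of a noble-gas core costs far more than removing a remaining valence electron, so K, Ca and Li sit at the high end of IE_3.
Valence configurations: S²⁺ [Ne]3s²3p², B²⁺ [He]2s¹.
Tabulated IE_3 (kJ/mol): S 3357, Ca 4912, K 4420, B 3660, Li 11815.
So the third ionization energies run S < B < K < Ca < Li.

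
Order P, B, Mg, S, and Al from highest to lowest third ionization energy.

Mg, B, S, P, Al

IE_3 is the cost of taking one more electron from the +2 cation: P²⁺ still has 3 valence electrons; B²⁺ still has 1 valence electron; Mg²⁺ is the bare [Ne] core; S²⁺ still has 4 valence electrons; Al²⁺ still has 1 valence electron.
Breaking into a closed-shell core is much more expensive than removing a leftover valence electron — Mg has the largest IE_3 here.
Valence configurations: P²⁺ [Ne]3s²3p¹, B²⁺ [He]2s¹, S²⁺ [Ne]3s²3p², Al²⁺ [Ne]3s¹.
The numbers (kJ/mol): P 2914, B 3660, Mg 7733, S 3357, Al 2745.
Hence IE_3: Al < P < S < B < Mg.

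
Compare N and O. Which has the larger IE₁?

N is in period 2, group 15; O is in period 2, group 16.
Across a period the outer electron is held more tightly (higher IE₁); down a group it sits in a higher shell, more shielded, and comes off more easily.
All lie in period 2; the across-period trend (first ionization energy increases left to right) applies, with the exception below.
Note the exception: N has a higher first ionization energy than O, contrary to the simple trend — pairing an electron in O's 2p⁴ costs repulsion energy, so O ionizes more easily than half-filled N (2p³).
Approximate values (kJ/mol): N 1402, O 1314.
So N has the larger IE₁ (N > O).

N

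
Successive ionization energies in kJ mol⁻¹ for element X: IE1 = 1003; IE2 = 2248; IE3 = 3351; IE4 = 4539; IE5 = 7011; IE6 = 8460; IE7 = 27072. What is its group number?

Look for the largest jump between consecutive ionization energies: IE7/IE6 ≈ 3.2, far larger than any earlier ratio.
That jump marks the point where a core electron is being removed. So the atom has 6 valence electrons.
A main-group element with 6 valence electrons is in group 16.

Group 16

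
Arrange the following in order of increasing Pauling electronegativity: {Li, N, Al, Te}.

Li < Al < Te < N

Li is in period 2, group 1; N is in period 2, group 15; Al is in period 3, group 13; Te is in period 5, group 16.
Smaller atoms with higher effective nuclear charge are more electronegative.
These span different periods and groups, so the two trends combine.
Al > Li: the two effects oppose for this pair; the across-period effect wins (1.61 vs 0.98).
Te > Al: period and group pull opposite ways; the across-period shift dominates (2.10 vs 1.61).
N > Te: the two effects oppose for this pair; the down-group effect wins (3.04 vs 2.10).
Approximate values (Pauling): Li 0.98, N 3.04, Al 1.61, Te 2.10.
So from lowest to highest: Li < Al < Te < N.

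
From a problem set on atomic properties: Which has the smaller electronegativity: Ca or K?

K

K is in period 4, group 1; Ca is in period 4, group 2.
Electronegativity increases across a period and decreases down a group, tracking effective nuclear charge and atomic size.
All lie in period 4, so electronegativity increases left to right.
So K has the smaller electronegativity (K < Ca).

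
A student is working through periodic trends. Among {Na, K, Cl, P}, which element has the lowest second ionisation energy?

P

The second ionization energy removes an electron from the +1 ion. For each element: Na⁺ is the bare [Ne] core; K⁺ is the bare [Ar] core; Cl⁺ still has 6 valence electrons; P⁺ still has 4 valence electrons.
Breaking into a closed-shell core is much more expensive than removing a leftover valence electron — K and Na have the largest IE_2 here.
Valence configurations: Cl⁺ [Ne]3s²3p⁴, P⁺ [Ne]3s²3p².
Approximate IE_2 values (kJ/mol): Na 4562, K 3052, Cl 2298, P 1907.
Putting it together, IE_2: P < Cl < K < Na.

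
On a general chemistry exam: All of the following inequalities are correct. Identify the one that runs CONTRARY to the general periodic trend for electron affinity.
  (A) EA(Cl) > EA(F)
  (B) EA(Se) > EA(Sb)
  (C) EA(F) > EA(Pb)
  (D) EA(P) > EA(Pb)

The general trend: electron affinity increases across a period and decreases down a group.
(A) Cl (period 3, group 17) vs F (period 2, group 17): the stated order contradicts the simple trend.
(B) Se (period 4, group 16) vs Sb (period 5, group 15): the stated order agrees with the simple trend.
(C) F (period 2, group 17) vs Pb (period 6, group 14): the stated order agrees with the simple trend.
(D) P (period 3, group 15) vs Pb (period 6, group 14): the stated order agrees with the simple trend.
The exception is (A): F's small 2p subshell makes the incoming electron feel strong e⁻–e⁻ repulsion, so Cl actually releases more energy on gaining an electron.

(A)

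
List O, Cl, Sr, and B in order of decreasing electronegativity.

O, Cl, B, Sr

B is in period 2, group 13; O is in period 2, group 16; Cl is in period 3, group 17; Sr is in period 5, group 2.
Smaller atoms with higher effective nuclear charge are more electronegative.
Neither a single period nor a single group — weigh both effects.
B > Sr: relative to Sr, both the across-period and down-group shifts push B's electronegativity up.
Cl > B: period and group pull opposite ways; the across-period shift dominates (3.16 vs 2.04).
O > Cl: the two effects oppose for this pair; the down-group effect wins (3.44 vs 3.16).
For reference (Pauling): B 2.04, O 3.44, Cl 3.16, Sr 0.95.
So from highest to lowest: O > Cl > B > Sr.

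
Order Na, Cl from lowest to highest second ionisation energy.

Cl, Na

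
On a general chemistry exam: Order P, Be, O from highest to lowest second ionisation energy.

O, P, Be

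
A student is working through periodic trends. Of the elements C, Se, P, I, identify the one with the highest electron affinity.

Atoms with high Z_eff and room in the valence shell (especially the halogens) have the most exothermic electron affinities.
These sit on a diagonal, where the across-period and down-group effects partly cancel.
C > P: the two effects oppose for this pair; the down-group effect wins (122 vs 72 kJ/mol).
Se > C: the two effects oppose for this pair; the across-period effect wins (195 vs 122 kJ/mol).
I > Se: the two effects oppose for this pair; the across-period effect wins (295 vs 195 kJ/mol).
Tabulated electron affinity (kJ/mol): C 122, P 72, Se 195, I 295.
The highest electron affinity among these belongs to I.

I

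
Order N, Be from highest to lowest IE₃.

Be > N

The third ionization energy removes an electron from the +2 ion. For each element: N²⁺ still has 3 valence electrons; Be²⁺ is the bare [He] core.
Core electrons are held far more tightly than valence electrons, so Be tops the IE_3 order.
Approximate IE_3 values (kJ/mol): N 4578, Be 14849.
Overall IE_3 order: N < Be.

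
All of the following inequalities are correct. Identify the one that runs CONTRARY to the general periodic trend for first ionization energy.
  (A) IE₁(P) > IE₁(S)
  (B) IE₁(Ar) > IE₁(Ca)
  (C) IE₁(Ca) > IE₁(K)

(A)

The general trend: first ionization energy increases across a period and decreases down a group.
(A) P (period 3, group 15) vs S (period 3, group 16): the stated order contradicts the simple trend.
(B) Ar (period 3, group 18) vs Ca (period 4, group 2): the stated order agrees with the simple trend.
(C) Ca (period 4, group 2) vs K (period 4, group 1): the stated order agrees with the simple trend.
The exception is (A): S (3p⁴) ionizes more easily than half-filled P (3p³) because the paired 3p electron in S is pushed out by e⁻–e⁻ repulsion.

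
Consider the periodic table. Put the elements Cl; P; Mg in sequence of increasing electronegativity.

Mg is in period 3, group 2; P is in period 3, group 15; Cl is in period 3, group 17.
EN rises left→right (higher Z_eff, smaller atoms) and falls top→bottom (larger, more shielded atoms).
All lie in period 3, so electronegativity increases left to right.
So from lowest to highest: Mg < P < Cl.

Mg < P < Cl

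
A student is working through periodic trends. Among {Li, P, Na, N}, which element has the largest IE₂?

Li

The second ionization energy removes an electron from the +1 ion. For each element: Li⁺ is the bare [He] core; P⁺ still has 4 valence electrons; Na⁺ is the bare [Ne] core; N⁺ still has 4 valence electrons.
Breaking into a closed-shell core is much more expensive than removing a leftover valence electron — Na and Li have the largest IE_2 here.
Valence configurations: P⁺ [Ne]3s²3p², N⁺ [He]2s²2p².
The numbers (kJ/mol): Li 7298, P 1907, Na 4562, N 2856.
Hence IE_2: P < N < Na < Li.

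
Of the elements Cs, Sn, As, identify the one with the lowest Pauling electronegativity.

Atoms toward the upper right of the periodic table pull bonding electrons most strongly.
Here both period and group differ, so the two effects have to be weighed against each other.
Sn > Cs: both effects reinforce here, so Sn is clearly the higher of the two.
As > Sn: both effects reinforce here, so As is clearly the higher of the two.
Tabulated electronegativity (Pauling): As 2.18, Sn 1.96, Cs 0.79.
The lowest Pauling electronegativity among these belongs to Cs.

Cs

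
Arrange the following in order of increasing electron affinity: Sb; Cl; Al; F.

Al < Sb < F < Cl

F is in period 2, group 17; Al is in period 3, group 13; Cl is in period 3, group 17; Sb is in period 5, group 15.
Adding an electron releases more energy for atoms nearer the top right (short of the noble gases).
These span different periods and groups, so the two trends combine.
Sb > Al: the two effects oppose for this pair; the across-period effect wins (103 vs 42 kJ/mol).
F > Sb: both effects reinforce here, so F is clearly the higher of the two.
Cl > F: this pair runs against the simple trend — see the exception note.
Note the exception: Cl has a higher electron affinity than F, contrary to the simple trend — F's small 2p subshell makes the incoming electron feel strong e⁻–e⁻ repulsion, so Cl actually releases more energy on gaining an electron.
Tabulated electron affinity (kJ/mol): F 328, Al 42, Cl 349, Sb 103.
So from lowest to highest: Al < Sb < F < Cl.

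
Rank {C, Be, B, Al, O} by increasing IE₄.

C, O, Al, Be, B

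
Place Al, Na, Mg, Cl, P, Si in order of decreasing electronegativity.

Cl > P > Si > Al > Mg > Na

Na is in period 3, group 1; Mg is in period 3, group 2; Al is in period 3, group 13; Si is in period 3, group 14; P is in period 3, group 15; Cl is in period 3, group 17.
Electronegativity increases across a period and decreases down a group, tracking effective nuclear charge and atomic size.
All lie in period 3, so electronegativity increases left to right.
So from highest to lowest: Cl > P > Si > Al > Mg > Na.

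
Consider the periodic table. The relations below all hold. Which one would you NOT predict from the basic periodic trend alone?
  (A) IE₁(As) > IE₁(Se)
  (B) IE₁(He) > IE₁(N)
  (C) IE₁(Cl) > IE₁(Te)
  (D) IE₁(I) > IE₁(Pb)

(A)

The general trend: IE₁ increases across a period and decreases down a group.
(A) As (period 4, group 15) vs Se (period 4, group 16): the stated order contradicts the simple trend.
(B) He (period 1, group 18) vs N (period 2, group 15): the stated order agrees with the simple trend.
(C) Cl (period 3, group 17) vs Te (period 5, group 16): the stated order agrees with the simple trend.
(D) I (period 5, group 17) vs Pb (period 6, group 14): the stated order agrees with the simple trend.
The exception is (A): Se (4p⁴) ionizes more easily than half-filled As (4p³).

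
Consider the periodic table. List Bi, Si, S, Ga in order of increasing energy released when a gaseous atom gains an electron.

Si is in period 3, group 14; S is in period 3, group 16; Ga is in period 4, group 13; Bi is in period 6, group 15.
Electron affinity generally becomes more exothermic across a period toward the halogens and less exothermic down a group.
Here both period and group differ, so the two effects have to be weighed against each other.
Bi > Ga: period and group pull opposite ways; the across-period shift dominates (91 vs 29 kJ/mol).
Si > Bi: the two effects oppose for this pair; the down-group effect wins (134 vs 91 kJ/mol).
S > Si: S lies to the right of Si in period 3, so the across-period effect alone puts S higher.
Approximate values (kJ/mol): Si 134, S 200, Ga 29, Bi 91.
So from lowest to highest: Ga < Bi < Si < S.

Ga < Bi < Si < S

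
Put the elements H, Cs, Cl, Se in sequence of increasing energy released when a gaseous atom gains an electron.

Cs < H < Se < Cl

H is in period 1, group 1; Cl is in period 3, group 17; Se is in period 4, group 16; Cs is in period 6, group 1.
Atoms with high Z_eff and room in the valence shell (especially the halogens) have the most exothermic electron affinities.
Here both period and group differ, so the two effects have to be weighed against each other.
H > Cs: they share group 1; the group trend gives H the larger value.
Se > H: the two effects oppose for this pair; the across-period effect wins (195 vs 73 kJ/mol).
Cl > Se: relative to Se, both the across-period and down-group shifts push Cl's electron affinity up.
For reference (kJ/mol): H 73, Cl 349, Se 195, Cs 46.
So from lowest to highest: Cs < H < Se < Cl.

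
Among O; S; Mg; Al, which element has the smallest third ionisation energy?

Al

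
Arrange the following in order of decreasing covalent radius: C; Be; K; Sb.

K > Sb > Be > C

Be is in period 2, group 2; C is in period 2, group 14; K is in period 4, group 1; Sb is in period 5, group 15.
Across a period the added protons contract the valence shell; down a group each new principal shell makes the atom larger.
These span different periods and groups, so the two trends combine.
Be > C: Be lies to the left of C in period 2, so the across-period effect alone puts Be larger.
Sb > Be: the two effects oppose for this pair; the down-group effect wins (140 vs 102 pm).
K > Sb: period and group pull opposite ways; the across-period shift dominates (196 vs 140 pm).
Tabulated atomic radius (pm): Be 102, C 75, K 196, Sb 140.
So from largest to smallest: K > Sb > Be > C.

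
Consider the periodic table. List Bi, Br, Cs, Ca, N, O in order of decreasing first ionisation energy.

N is in period 2, group 15; O is in period 2, group 16; Ca is in period 4, group 2; Br is in period 4, group 17; Cs is in period 6, group 1; Bi is in period 6, group 15.
Across a period the outer electron is held more tightly (higher IE₁); down a group it sits in a higher shell, more shielded, and comes off more easily.
These span different periods and groups, so the two trends combine.
Ca > Cs: both effects reinforce here, so Ca is clearly the higher of the two.
Bi > Ca: period and group pull opposite ways; the across-period shift dominates (703 vs 590 kJ/mol).
Br > Bi: relative to Bi, both the across-period and down-group shifts push Br's first ionization energy up.
O > Br: period and group pull opposite ways; the down-group shift dominates (1314 vs 1140 kJ/mol).
N > O: this pair runs against the simple trend — see the exception note.
Note the exception: N has a higher first ionization energy than O, contrary to the simple trend — pairing an electron in O's 2p⁴ costs repulsion energy, so O ionizes more easily than half-filled N (2p³).
For reference (kJ/mol): N 1402, O 1314, Ca 590, Br 1140, Cs 376, Bi 703.
So from highest to lowest: N > O > Br > Bi > Ca > Cs.

N > O > Br > Bi > Ca > Cs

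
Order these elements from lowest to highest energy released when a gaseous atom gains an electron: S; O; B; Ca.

Ca < B < O < S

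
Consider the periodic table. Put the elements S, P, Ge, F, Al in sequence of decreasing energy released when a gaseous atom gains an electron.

F, S, Ge, P, Al

Atoms with high Z_eff and room in the valence shell (especially the halogens) have the most exothermic electron affinities.
These span different periods and groups, so the two trends combine.
P > Al: P lies to the right of Al in period 3, so the across-period effect alone puts P higher.
Ge > P: this pair runs against the simple trend — see the exception note.
S > Ge: both effects reinforce here, so S is clearly the higher of the two.
F > S: relative to S, both the across-period and down-group shifts push F's electron affinity up.
Note the exception: Ge has a higher electron affinity than P, contrary to the simple trend — adding an electron to P's half-filled np³ subshell costs electron-pairing energy.
Tabulated electron affinity (kJ/mol): F 328, Al 42, P 72, S 200, Ge 119.
So from highest to lowest: F > S > Ge > P > Al.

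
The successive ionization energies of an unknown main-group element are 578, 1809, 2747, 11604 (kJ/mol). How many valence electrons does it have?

3

Look for the largest jump between consecutive ionization energies: IE4/IE3 ≈ 4.2, far larger than any earlier ratio.
That jump marks the point where a core electron is being removed. So the atom has 3 valence electrons.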